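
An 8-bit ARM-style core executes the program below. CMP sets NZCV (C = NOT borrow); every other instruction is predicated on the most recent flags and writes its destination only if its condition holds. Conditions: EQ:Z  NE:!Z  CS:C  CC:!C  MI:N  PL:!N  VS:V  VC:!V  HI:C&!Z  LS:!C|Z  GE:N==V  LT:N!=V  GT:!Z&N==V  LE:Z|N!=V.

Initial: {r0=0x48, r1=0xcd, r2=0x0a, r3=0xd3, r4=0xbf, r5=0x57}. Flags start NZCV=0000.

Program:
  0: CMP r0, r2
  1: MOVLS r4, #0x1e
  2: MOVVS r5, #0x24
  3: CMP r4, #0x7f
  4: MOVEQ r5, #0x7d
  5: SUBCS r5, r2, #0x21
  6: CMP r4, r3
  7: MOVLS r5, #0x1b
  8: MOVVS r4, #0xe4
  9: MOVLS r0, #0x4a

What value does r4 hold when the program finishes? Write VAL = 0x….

VAL = 0xbf

0: ✓ CMP  NZCV=0010
1: · MOVLS
2: · MOVVS
3: ✓ CMP  NZCV=0011
4: · MOVEQ
5: ✓ SUBCS  r5←0xe9
6: ✓ CMP  NZCV=1000
7: ✓ MOVLS  r5←0x1b
8: · MOVVS
9: ✓ MOVLS  r0←0x4a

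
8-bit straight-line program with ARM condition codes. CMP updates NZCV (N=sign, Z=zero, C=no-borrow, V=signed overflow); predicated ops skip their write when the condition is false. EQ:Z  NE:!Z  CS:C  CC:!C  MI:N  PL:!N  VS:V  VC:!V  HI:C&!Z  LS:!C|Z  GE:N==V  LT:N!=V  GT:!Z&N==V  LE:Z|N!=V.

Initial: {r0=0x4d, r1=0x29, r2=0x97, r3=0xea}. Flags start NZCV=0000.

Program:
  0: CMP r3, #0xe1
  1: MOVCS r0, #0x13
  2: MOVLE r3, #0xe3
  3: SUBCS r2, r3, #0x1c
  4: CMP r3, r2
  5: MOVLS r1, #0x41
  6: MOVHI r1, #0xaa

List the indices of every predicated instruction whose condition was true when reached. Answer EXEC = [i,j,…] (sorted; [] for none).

[0] flags=0010 → (cmp)
[1] flags=0010 CS?T → r0=0x13
[2] flags=0010 LE?F → skip
[3] flags=0010 CS?T → r2=0xce
[4] flags=0010 → (cmp)
[5] flags=0010 LS?F → skip
[6] flags=0010 HI?T → r1=0xaa

EXEC = [1,3,6]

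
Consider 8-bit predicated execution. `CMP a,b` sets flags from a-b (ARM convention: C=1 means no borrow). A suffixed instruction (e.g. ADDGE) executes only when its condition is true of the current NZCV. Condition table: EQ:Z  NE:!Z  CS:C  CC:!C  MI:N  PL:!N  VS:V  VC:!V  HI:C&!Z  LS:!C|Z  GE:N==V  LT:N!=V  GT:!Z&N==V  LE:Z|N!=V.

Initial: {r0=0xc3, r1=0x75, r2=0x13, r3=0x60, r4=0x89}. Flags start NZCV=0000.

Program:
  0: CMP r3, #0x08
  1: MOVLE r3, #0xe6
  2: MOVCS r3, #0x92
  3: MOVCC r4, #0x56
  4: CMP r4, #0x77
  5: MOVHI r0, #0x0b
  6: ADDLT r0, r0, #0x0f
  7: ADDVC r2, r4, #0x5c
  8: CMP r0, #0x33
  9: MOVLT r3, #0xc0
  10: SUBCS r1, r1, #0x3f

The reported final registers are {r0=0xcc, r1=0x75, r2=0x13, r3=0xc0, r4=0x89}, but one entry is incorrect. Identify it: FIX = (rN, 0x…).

FIX = (r0, 0x1a)

0: ✓ CMP  NZCV=0010
1: · MOVLE
2: ✓ MOVCS  r3←0x92
3: · MOVCC
4: ✓ CMP  NZCV=0011
5: ✓ MOVHI  r0←0x0b
6: ✓ ADDLT  r0←0x1a
7: · ADDVC
8: ✓ CMP  NZCV=1000
9: ✓ MOVLT  r3←0xc0
10: · SUBCS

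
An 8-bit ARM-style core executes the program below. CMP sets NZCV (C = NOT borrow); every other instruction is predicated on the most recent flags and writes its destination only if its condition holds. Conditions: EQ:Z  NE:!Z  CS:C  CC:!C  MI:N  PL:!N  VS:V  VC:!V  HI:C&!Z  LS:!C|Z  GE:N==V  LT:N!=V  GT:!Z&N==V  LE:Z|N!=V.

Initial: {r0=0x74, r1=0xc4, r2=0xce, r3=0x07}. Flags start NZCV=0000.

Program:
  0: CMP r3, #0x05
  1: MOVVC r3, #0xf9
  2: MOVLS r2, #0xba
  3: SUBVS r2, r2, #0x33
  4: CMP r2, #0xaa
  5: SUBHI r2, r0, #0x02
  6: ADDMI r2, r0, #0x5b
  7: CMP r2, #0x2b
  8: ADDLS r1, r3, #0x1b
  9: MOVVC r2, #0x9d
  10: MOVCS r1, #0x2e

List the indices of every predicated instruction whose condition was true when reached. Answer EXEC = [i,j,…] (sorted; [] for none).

0: ✓ CMP  NZCV=0010
1: ✓ MOVVC  r3←0xf9
2: · MOVLS
3: · SUBVS
4: ✓ CMP  NZCV=0010
5: ✓ SUBHI  r2←0x72
6: · ADDMI
7: ✓ CMP  NZCV=0010
8: · ADDLS
9: ✓ MOVVC  r2←0x9d
10: ✓ MOVCS  r1←0x2e

EXEC = [1,5,9,10]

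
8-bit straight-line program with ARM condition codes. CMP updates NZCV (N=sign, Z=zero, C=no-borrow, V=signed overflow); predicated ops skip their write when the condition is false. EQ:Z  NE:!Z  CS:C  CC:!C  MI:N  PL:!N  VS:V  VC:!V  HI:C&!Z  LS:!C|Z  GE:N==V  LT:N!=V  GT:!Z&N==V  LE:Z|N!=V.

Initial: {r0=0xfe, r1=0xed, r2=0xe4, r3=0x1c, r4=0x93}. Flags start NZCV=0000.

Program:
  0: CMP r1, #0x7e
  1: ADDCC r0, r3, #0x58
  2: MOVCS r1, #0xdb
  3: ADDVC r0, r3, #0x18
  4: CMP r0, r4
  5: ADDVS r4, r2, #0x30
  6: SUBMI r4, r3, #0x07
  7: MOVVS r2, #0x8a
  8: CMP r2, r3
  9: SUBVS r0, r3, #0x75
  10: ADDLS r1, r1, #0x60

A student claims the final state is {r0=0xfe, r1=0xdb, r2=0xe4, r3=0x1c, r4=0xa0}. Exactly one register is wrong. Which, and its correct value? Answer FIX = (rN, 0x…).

FIX = (r4, 0x93)

0: ✓ CMP  NZCV=0011
1: · ADDCC
2: ✓ MOVCS  r1←0xdb
3: · ADDVC
4: ✓ CMP  NZCV=0010
5: · ADDVS
6: · SUBMI
7: · MOVVS
8: ✓ CMP  NZCV=1010
9: · SUBVS
10: · ADDLS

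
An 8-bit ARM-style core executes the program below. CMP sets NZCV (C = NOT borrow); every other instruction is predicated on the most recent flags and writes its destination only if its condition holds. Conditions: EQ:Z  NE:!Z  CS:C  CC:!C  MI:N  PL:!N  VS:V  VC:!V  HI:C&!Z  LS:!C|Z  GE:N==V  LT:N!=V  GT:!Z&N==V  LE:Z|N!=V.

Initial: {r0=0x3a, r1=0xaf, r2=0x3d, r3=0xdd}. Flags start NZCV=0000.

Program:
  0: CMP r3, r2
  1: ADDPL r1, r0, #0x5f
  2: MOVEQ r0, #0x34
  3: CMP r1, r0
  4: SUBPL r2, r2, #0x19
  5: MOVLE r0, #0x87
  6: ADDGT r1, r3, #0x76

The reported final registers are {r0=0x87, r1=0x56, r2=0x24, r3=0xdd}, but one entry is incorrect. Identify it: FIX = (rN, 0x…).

FIX = (r1, 0xaf)

[0] flags=1010 → (cmp)
[1] flags=1010 PL?F → skip
[2] flags=1010 EQ?F → skip
[3] flags=0011 → (cmp)
[4] flags=0011 PL?T → r2=0x24
[5] flags=0011 LE?T → r0=0x87
[6] flags=0011 GT?F → skip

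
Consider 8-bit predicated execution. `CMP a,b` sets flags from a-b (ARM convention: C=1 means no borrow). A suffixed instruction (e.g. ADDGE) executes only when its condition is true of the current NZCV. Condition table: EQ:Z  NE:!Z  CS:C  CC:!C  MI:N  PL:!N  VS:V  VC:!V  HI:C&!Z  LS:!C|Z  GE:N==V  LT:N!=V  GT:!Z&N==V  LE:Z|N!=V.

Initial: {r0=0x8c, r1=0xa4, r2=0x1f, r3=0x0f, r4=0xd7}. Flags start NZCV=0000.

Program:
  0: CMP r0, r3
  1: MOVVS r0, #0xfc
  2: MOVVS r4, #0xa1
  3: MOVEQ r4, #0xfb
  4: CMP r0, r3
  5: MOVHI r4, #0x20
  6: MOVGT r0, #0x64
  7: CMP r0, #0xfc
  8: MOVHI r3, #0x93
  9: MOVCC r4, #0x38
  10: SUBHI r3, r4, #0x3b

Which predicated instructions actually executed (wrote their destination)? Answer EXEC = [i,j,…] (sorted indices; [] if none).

0: ✓ CMP  NZCV=0011
1: ✓ MOVVS  r0←0xfc
2: ✓ MOVVS  r4←0xa1
3: · MOVEQ
4: ✓ CMP  NZCV=1010
5: ✓ MOVHI  r4←0x20
6: · MOVGT
7: ✓ CMP  NZCV=0110
8: · MOVHI
9: · MOVCC
10: · SUBHI

EXEC = [1,2,5]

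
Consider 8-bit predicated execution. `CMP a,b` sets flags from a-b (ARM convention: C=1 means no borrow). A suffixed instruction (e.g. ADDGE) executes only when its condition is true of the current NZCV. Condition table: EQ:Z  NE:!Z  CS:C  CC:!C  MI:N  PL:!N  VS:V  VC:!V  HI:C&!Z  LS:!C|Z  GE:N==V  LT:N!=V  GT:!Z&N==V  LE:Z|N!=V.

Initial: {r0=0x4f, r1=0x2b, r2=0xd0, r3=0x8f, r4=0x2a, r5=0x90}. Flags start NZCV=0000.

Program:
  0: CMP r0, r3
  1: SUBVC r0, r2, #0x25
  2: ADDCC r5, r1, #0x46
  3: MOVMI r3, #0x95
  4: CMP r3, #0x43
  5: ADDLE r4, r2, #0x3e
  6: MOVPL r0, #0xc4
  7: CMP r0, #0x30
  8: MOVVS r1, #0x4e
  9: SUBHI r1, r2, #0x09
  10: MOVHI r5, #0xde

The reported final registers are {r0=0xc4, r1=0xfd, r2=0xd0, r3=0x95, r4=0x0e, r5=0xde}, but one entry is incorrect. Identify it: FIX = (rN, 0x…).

[0] flags=1001 → (cmp)
[1] flags=1001 VC?F → skip
[2] flags=1001 CC?T → r5=0x71
[3] flags=1001 MI?T → r3=0x95
[4] flags=0011 → (cmp)
[5] flags=0011 LE?T → r4=0x0e
[6] flags=0011 PL?T → r0=0xc4
[7] flags=1010 → (cmp)
[8] flags=1010 VS?F → skip
[9] flags=1010 HI?T → r1=0xc7
[10] flags=1010 HI?T → r5=0xde

FIX = (r1, 0xc7)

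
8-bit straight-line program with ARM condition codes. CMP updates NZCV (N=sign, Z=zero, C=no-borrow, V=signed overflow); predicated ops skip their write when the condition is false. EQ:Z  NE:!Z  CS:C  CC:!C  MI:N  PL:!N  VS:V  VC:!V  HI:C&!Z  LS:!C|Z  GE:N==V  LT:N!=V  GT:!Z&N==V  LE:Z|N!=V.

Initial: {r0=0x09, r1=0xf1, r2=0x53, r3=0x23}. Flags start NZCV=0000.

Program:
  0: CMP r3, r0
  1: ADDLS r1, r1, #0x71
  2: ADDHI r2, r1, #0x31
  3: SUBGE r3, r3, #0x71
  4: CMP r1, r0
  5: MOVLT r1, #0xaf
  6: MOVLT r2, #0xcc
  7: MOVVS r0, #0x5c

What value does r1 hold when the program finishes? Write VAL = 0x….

VAL = 0xaf

[0] flags=0010 → (cmp)
[1] flags=0010 LS?F → skip
[2] flags=0010 HI?T → r2=0x22
[3] flags=0010 GE?T → r3=0xb2
[4] flags=1010 → (cmp)
[5] flags=1010 LT?T → r1=0xaf
[6] flags=1010 LT?T → r2=0xcc
[7] flags=1010 VS?F → skip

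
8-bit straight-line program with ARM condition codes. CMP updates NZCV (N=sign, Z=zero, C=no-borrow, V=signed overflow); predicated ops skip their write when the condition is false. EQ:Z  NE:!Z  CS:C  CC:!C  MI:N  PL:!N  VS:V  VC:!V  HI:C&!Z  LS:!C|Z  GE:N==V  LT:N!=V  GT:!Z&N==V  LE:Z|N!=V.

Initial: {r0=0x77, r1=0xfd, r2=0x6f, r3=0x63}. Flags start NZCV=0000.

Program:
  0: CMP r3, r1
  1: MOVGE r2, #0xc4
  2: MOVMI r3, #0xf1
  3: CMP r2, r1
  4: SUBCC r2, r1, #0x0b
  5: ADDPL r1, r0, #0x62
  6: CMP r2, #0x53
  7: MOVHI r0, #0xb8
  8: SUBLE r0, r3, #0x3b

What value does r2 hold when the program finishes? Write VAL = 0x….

VAL = 0xf2

0: ✓ CMP  NZCV=0000
1: ✓ MOVGE  r2←0xc4
2: · MOVMI
3: ✓ CMP  NZCV=1000
4: ✓ SUBCC  r2←0xf2
5: · ADDPL
6: ✓ CMP  NZCV=1010
7: ✓ MOVHI  r0←0xb8
8: ✓ SUBLE  r0←0x28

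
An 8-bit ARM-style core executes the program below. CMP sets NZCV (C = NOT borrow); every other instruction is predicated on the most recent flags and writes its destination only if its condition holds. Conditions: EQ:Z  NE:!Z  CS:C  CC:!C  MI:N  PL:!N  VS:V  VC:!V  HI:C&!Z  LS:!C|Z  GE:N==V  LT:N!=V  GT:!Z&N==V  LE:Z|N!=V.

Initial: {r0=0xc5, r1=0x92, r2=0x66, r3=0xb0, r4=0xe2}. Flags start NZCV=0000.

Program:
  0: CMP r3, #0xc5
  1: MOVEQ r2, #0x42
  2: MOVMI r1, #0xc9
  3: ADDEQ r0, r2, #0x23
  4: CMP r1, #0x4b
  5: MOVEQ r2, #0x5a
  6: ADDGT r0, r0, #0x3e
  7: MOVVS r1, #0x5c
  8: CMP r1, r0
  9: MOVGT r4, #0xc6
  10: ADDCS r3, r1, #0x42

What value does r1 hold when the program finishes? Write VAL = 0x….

0: ✓ CMP  NZCV=1000
1: · MOVEQ
2: ✓ MOVMI  r1←0xc9
3: · ADDEQ
4: ✓ CMP  NZCV=0011
5: · MOVEQ
6: · ADDGT
7: ✓ MOVVS  r1←0x5c
8: ✓ CMP  NZCV=1001
9: ✓ MOVGT  r4←0xc6
10: · ADDCS

VAL = 0x5c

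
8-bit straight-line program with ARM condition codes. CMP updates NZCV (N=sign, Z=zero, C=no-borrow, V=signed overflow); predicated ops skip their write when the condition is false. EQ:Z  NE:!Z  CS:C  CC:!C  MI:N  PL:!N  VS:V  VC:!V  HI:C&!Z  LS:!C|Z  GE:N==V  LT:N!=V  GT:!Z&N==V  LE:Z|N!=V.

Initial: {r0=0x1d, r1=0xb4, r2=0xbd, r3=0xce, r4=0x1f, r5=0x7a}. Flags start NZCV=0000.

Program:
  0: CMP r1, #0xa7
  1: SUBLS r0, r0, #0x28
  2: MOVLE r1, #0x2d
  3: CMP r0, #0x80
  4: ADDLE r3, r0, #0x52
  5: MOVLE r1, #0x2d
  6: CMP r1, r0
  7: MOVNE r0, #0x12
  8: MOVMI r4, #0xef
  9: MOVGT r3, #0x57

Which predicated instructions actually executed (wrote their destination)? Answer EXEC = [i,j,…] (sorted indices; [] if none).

[0] flags=0010 → (cmp)
[1] flags=0010 LS?F → skip
[2] flags=0010 LE?F → skip
[3] flags=1001 → (cmp)
[4] flags=1001 LE?F → skip
[5] flags=1001 LE?F → skip
[6] flags=1010 → (cmp)
[7] flags=1010 NE?T → r0=0x12
[8] flags=1010 MI?T → r4=0xef
[9] flags=1010 GT?F → skip

EXEC = [7,8]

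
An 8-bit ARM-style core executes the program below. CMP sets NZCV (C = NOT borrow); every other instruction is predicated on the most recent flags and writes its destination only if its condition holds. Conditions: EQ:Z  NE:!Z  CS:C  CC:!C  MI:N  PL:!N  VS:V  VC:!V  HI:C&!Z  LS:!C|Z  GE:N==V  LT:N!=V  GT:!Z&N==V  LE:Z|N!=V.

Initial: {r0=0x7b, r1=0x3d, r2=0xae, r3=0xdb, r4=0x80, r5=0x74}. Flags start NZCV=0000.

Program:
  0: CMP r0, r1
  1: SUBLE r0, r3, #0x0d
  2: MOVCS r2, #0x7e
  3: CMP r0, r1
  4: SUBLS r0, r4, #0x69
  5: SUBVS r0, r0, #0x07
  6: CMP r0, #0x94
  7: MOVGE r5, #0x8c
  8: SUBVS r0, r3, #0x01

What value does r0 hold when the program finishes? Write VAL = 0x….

VAL = 0xda

[0] flags=0010 → (cmp)
[1] flags=0010 LE?F → skip
[2] flags=0010 CS?T → r2=0x7e
[3] flags=0010 → (cmp)
[4] flags=0010 LS?F → skip
[5] flags=0010 VS?F → skip
[6] flags=1001 → (cmp)
[7] flags=1001 GE?T → r5=0x8c
[8] flags=1001 VS?T → r0=0xda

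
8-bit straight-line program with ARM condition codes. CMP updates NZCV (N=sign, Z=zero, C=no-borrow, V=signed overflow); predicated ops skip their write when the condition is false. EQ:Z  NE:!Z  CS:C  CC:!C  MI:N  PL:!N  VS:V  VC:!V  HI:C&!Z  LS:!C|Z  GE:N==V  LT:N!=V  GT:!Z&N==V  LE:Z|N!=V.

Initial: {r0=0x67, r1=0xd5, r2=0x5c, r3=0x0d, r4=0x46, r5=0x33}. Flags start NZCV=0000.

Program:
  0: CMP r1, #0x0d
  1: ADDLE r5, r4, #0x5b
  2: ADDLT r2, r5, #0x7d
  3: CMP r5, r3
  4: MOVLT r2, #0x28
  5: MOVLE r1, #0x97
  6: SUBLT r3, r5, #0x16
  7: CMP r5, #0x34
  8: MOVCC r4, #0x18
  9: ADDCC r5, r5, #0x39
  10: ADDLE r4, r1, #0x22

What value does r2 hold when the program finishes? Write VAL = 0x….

0: ✓ CMP  NZCV=1010
1: ✓ ADDLE  r5←0xa1
2: ✓ ADDLT  r2←0x1e
3: ✓ CMP  NZCV=1010
4: ✓ MOVLT  r2←0x28
5: ✓ MOVLE  r1←0x97
6: ✓ SUBLT  r3←0x8b
7: ✓ CMP  NZCV=0011
8: · MOVCC
9: · ADDCC
10: ✓ ADDLE  r4←0xb9

VAL = 0x28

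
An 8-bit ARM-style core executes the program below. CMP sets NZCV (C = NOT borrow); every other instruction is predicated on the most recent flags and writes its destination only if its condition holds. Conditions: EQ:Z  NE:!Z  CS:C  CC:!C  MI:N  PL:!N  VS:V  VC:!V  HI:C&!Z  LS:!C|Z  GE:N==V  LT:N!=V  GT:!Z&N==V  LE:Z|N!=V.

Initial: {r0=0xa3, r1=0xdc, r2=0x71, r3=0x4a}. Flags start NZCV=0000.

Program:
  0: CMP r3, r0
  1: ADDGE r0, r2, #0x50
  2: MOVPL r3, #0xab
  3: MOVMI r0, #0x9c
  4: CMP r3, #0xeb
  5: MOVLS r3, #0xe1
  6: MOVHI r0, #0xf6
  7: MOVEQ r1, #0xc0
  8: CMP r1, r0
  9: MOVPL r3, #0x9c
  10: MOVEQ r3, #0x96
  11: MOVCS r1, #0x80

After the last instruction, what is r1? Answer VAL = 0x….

[0] flags=1001 → (cmp)
[1] flags=1001 GE?T → r0=0xc1
[2] flags=1001 PL?F → skip
[3] flags=1001 MI?T → r0=0x9c
[4] flags=0000 → (cmp)
[5] flags=0000 LS?T → r3=0xe1
[6] flags=0000 HI?F → skip
[7] flags=0000 EQ?F → skip
[8] flags=0010 → (cmp)
[9] flags=0010 PL?T → r3=0x9c
[10] flags=0010 EQ?F → skip
[11] flags=0010 CS?T → r1=0x80

VAL = 0x80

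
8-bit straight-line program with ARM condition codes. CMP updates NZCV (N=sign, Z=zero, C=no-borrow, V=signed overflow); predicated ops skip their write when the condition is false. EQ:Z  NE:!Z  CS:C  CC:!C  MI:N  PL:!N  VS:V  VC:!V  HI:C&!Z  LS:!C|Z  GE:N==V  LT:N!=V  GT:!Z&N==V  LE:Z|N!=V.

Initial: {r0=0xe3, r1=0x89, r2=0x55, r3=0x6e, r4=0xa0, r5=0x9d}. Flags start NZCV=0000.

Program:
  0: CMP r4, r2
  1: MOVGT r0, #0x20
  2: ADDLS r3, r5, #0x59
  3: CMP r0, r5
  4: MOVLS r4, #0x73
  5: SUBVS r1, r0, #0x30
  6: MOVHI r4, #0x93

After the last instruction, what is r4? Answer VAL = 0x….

VAL = 0x93

0: ✓ CMP  NZCV=0011
1: · MOVGT
2: · ADDLS
3: ✓ CMP  NZCV=0010
4: · MOVLS
5: · SUBVS
6: ✓ MOVHI  r4←0x93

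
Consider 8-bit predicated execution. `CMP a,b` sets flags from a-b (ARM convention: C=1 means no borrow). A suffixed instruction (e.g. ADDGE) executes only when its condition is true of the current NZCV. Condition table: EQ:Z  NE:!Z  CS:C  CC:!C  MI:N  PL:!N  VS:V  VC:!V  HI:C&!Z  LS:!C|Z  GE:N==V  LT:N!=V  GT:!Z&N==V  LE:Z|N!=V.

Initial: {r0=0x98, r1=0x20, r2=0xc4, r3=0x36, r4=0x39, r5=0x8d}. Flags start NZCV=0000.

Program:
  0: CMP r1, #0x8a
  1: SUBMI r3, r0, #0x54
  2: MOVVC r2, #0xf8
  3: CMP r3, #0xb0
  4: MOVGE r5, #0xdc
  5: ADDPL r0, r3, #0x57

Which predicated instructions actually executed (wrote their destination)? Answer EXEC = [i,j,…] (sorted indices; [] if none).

0: ✓ CMP  NZCV=1001
1: ✓ SUBMI  r3←0x44
2: · MOVVC
3: ✓ CMP  NZCV=1001
4: ✓ MOVGE  r5←0xdc
5: · ADDPL

EXEC = [1,4]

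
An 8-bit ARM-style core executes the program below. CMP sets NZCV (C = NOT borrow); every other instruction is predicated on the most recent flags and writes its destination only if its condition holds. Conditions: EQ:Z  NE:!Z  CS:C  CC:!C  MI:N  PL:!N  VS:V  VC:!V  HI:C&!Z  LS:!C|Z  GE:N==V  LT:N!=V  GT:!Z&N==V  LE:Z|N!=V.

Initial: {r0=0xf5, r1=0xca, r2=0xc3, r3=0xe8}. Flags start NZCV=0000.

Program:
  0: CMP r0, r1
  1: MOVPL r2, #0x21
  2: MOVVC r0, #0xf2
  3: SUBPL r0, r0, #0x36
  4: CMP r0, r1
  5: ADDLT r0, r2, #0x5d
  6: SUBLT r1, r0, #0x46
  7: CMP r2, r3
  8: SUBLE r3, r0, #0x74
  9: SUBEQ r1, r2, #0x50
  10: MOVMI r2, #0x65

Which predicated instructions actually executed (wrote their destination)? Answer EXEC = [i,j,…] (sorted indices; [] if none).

EXEC = [1,2,3,5,6]

[0] flags=0010 → (cmp)
[1] flags=0010 PL?T → r2=0x21
[2] flags=0010 VC?T → r0=0xf2
[3] flags=0010 PL?T → r0=0xbc
[4] flags=1000 → (cmp)
[5] flags=1000 LT?T → r0=0x7e
[6] flags=1000 LT?T → r1=0x38
[7] flags=0000 → (cmp)
[8] flags=0000 LE?F → skip
[9] flags=0000 EQ?F → skip
[10] flags=0000 MI?F → skip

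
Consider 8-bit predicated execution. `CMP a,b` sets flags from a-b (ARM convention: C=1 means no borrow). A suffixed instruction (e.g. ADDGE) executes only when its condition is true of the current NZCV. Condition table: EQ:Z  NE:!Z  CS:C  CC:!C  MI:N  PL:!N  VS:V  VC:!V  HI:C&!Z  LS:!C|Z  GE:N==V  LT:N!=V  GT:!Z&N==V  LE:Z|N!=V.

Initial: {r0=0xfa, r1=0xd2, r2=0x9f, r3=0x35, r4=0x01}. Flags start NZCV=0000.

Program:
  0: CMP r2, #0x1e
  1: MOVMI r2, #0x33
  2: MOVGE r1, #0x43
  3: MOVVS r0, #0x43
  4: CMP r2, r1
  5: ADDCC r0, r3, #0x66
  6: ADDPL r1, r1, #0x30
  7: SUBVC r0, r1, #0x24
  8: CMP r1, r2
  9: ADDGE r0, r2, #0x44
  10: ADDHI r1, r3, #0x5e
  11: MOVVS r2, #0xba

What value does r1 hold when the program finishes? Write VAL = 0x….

[0] flags=1010 → (cmp)
[1] flags=1010 MI?T → r2=0x33
[2] flags=1010 GE?F → skip
[3] flags=1010 VS?F → skip
[4] flags=0000 → (cmp)
[5] flags=0000 CC?T → r0=0x9b
[6] flags=0000 PL?T → r1=0x02
[7] flags=0000 VC?T → r0=0xde
[8] flags=1000 → (cmp)
[9] flags=1000 GE?F → skip
[10] flags=1000 HI?F → skip
[11] flags=1000 VS?F → skip

VAL = 0x02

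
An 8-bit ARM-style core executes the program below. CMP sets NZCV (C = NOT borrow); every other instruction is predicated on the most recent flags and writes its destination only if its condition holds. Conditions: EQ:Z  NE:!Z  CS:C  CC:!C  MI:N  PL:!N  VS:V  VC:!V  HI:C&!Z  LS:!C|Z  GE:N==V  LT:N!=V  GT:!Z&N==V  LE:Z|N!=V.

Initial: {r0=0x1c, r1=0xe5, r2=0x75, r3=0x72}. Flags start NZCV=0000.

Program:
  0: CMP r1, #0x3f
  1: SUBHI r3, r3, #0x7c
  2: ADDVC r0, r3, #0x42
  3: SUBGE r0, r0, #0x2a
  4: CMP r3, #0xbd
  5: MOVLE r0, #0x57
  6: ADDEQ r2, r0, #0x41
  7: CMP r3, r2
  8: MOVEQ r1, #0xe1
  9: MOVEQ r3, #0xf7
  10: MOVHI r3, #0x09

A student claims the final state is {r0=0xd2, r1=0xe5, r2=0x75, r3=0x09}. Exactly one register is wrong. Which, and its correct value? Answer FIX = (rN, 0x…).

FIX = (r0, 0x38)

0: ✓ CMP  NZCV=1010
1: ✓ SUBHI  r3←0xf6
2: ✓ ADDVC  r0←0x38
3: · SUBGE
4: ✓ CMP  NZCV=0010
5: · MOVLE
6: · ADDEQ
7: ✓ CMP  NZCV=1010
8: · MOVEQ
9: · MOVEQ
10: ✓ MOVHI  r3←0x09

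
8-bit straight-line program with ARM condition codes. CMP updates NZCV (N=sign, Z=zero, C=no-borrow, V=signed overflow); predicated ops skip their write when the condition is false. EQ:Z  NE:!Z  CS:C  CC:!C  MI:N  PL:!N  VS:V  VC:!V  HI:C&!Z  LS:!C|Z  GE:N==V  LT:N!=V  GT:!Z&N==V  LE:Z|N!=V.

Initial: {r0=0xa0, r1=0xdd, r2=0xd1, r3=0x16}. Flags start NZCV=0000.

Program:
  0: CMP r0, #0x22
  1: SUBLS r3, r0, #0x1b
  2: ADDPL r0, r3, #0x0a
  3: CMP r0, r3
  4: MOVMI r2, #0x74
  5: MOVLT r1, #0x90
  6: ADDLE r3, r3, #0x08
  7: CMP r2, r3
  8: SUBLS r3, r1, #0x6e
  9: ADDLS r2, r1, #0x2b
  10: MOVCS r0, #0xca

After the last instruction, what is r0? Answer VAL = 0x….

0: ✓ CMP  NZCV=0011
1: · SUBLS
2: ✓ ADDPL  r0←0x20
3: ✓ CMP  NZCV=0010
4: · MOVMI
5: · MOVLT
6: · ADDLE
7: ✓ CMP  NZCV=1010
8: · SUBLS
9: · ADDLS
10: ✓ MOVCS  r0←0xca

VAL = 0xca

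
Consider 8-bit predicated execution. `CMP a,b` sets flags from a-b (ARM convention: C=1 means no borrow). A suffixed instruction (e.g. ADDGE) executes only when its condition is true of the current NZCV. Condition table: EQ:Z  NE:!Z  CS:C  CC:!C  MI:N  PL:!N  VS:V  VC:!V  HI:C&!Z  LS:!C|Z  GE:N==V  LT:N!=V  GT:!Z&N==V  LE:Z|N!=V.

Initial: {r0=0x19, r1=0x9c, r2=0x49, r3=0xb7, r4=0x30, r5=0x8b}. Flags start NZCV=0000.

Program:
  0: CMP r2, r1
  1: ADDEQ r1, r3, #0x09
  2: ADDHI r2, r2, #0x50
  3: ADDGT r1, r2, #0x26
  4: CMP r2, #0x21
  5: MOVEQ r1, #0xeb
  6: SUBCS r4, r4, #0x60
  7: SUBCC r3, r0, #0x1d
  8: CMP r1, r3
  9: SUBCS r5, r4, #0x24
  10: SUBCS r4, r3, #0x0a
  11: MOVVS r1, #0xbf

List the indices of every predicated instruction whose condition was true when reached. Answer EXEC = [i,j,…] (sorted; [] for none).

EXEC = [3,6,11]

[0] flags=1001 → (cmp)
[1] flags=1001 EQ?F → skip
[2] flags=1001 HI?F → skip
[3] flags=1001 GT?T → r1=0x6f
[4] flags=0010 → (cmp)
[5] flags=0010 EQ?F → skip
[6] flags=0010 CS?T → r4=0xd0
[7] flags=0010 CC?F → skip
[8] flags=1001 → (cmp)
[9] flags=1001 CS?F → skip
[10] flags=1001 CS?F → skip
[11] flags=1001 VS?T → r1=0xbf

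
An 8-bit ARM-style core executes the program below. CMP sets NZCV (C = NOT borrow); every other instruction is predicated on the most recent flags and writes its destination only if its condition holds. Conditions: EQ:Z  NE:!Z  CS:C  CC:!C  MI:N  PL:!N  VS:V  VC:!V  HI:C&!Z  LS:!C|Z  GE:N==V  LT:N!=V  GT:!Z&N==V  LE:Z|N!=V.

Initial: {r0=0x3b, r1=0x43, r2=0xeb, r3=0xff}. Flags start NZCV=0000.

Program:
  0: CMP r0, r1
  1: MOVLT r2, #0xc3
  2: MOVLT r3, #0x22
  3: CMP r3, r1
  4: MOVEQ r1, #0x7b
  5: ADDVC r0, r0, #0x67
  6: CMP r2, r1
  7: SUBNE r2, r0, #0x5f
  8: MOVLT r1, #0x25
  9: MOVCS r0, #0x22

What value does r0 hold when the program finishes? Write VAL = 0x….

VAL = 0x22

0: ✓ CMP  NZCV=1000
1: ✓ MOVLT  r2←0xc3
2: ✓ MOVLT  r3←0x22
3: ✓ CMP  NZCV=1000
4: · MOVEQ
5: ✓ ADDVC  r0←0xa2
6: ✓ CMP  NZCV=1010
7: ✓ SUBNE  r2←0x43
8: ✓ MOVLT  r1←0x25
9: ✓ MOVCS  r0←0x22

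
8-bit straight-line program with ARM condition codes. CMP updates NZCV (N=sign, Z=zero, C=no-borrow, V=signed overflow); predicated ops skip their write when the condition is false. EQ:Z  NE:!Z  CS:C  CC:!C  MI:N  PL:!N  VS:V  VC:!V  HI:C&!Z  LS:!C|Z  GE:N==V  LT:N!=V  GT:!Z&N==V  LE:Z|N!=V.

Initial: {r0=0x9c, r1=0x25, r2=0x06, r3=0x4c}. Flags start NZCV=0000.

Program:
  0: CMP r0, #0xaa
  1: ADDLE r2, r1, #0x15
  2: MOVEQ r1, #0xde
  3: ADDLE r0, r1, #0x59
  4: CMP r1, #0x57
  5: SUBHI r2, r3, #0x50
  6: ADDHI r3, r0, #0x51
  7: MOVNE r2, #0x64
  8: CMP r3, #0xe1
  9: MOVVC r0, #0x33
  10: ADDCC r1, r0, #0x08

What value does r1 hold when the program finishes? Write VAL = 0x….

VAL = 0x3b

0: ✓ CMP  NZCV=1000
1: ✓ ADDLE  r2←0x3a
2: · MOVEQ
3: ✓ ADDLE  r0←0x7e
4: ✓ CMP  NZCV=1000
5: · SUBHI
6: · ADDHI
7: ✓ MOVNE  r2←0x64
8: ✓ CMP  NZCV=0000
9: ✓ MOVVC  r0←0x33
10: ✓ ADDCC  r1←0x3b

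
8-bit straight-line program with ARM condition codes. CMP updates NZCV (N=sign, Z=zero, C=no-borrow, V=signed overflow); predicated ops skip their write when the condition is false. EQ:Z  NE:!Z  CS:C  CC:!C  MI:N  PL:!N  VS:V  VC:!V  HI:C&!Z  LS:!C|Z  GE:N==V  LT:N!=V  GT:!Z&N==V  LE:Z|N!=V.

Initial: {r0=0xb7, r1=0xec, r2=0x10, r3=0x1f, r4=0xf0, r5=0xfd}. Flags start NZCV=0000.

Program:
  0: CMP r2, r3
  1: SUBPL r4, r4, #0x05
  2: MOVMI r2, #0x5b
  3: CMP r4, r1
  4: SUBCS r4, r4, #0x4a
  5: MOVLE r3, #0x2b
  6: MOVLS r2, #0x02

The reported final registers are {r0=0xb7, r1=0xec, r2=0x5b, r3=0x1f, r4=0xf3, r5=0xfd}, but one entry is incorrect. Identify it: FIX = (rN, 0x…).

FIX = (r4, 0xa6)

0: ✓ CMP  NZCV=1000
1: · SUBPL
2: ✓ MOVMI  r2←0x5b
3: ✓ CMP  NZCV=0010
4: ✓ SUBCS  r4←0xa6
5: · MOVLE
6: · MOVLS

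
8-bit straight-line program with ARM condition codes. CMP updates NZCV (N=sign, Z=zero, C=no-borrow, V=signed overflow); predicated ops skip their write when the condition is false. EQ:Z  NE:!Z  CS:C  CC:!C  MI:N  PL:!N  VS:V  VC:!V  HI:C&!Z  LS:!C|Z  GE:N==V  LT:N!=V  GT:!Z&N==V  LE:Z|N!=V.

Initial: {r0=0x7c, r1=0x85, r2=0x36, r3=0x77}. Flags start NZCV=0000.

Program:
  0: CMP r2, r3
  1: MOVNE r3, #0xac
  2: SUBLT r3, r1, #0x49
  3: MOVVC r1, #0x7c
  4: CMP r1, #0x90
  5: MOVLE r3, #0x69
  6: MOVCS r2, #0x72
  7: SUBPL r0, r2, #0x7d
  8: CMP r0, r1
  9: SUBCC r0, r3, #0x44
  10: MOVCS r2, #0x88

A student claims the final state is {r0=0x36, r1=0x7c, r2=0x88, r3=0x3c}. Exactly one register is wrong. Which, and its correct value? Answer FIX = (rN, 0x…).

FIX = (r0, 0x7c)

0: ✓ CMP  NZCV=1000
1: ✓ MOVNE  r3←0xac
2: ✓ SUBLT  r3←0x3c
3: ✓ MOVVC  r1←0x7c
4: ✓ CMP  NZCV=1001
5: · MOVLE
6: · MOVCS
7: · SUBPL
8: ✓ CMP  NZCV=0110
9: · SUBCC
10: ✓ MOVCS  r2←0x88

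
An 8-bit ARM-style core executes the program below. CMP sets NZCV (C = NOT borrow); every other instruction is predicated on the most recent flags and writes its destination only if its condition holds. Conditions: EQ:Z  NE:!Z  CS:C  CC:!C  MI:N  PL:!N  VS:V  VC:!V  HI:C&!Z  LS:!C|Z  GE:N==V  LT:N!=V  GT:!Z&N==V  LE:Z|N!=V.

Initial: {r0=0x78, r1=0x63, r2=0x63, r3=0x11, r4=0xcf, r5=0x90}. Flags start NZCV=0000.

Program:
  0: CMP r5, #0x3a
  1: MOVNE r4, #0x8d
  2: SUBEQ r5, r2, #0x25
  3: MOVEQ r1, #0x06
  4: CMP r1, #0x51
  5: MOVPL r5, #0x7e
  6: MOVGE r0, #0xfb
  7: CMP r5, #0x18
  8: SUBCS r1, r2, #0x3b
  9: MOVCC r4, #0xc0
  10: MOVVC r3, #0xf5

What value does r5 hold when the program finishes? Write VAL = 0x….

0: ✓ CMP  NZCV=0011
1: ✓ MOVNE  r4←0x8d
2: · SUBEQ
3: · MOVEQ
4: ✓ CMP  NZCV=0010
5: ✓ MOVPL  r5←0x7e
6: ✓ MOVGE  r0←0xfb
7: ✓ CMP  NZCV=0010
8: ✓ SUBCS  r1←0x28
9: · MOVCC
10: ✓ MOVVC  r3←0xf5

VAL = 0x7e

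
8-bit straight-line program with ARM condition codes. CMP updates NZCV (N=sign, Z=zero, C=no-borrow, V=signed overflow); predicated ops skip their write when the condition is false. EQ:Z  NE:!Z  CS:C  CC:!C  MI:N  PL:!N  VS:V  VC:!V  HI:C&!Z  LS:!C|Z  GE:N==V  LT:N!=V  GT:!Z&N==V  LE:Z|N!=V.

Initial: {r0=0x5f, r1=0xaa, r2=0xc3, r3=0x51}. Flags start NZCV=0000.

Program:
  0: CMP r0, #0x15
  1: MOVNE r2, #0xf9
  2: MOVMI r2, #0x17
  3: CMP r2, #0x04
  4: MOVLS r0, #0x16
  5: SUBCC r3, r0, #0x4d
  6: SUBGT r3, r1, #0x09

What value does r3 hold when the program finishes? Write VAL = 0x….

VAL = 0x51

[0] flags=0010 → (cmp)
[1] flags=0010 NE?T → r2=0xf9
[2] flags=0010 MI?F → skip
[3] flags=1010 → (cmp)
[4] flags=1010 LS?F → skip
[5] flags=1010 CC?F → skip
[6] flags=1010 GT?F → skip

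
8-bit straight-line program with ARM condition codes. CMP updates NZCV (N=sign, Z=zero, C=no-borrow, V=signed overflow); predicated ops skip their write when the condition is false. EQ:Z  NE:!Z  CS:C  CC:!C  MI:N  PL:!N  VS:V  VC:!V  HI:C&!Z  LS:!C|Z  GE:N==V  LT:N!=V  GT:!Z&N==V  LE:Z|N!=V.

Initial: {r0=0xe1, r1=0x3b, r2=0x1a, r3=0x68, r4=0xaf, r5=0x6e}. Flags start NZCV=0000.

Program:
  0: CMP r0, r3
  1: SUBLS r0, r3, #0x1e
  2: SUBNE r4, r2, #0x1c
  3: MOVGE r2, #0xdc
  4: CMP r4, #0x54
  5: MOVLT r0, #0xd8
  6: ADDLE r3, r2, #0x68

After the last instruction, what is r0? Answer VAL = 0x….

0: ✓ CMP  NZCV=0011
1: · SUBLS
2: ✓ SUBNE  r4←0xfe
3: · MOVGE
4: ✓ CMP  NZCV=1010
5: ✓ MOVLT  r0←0xd8
6: ✓ ADDLE  r3←0x82

VAL = 0xd8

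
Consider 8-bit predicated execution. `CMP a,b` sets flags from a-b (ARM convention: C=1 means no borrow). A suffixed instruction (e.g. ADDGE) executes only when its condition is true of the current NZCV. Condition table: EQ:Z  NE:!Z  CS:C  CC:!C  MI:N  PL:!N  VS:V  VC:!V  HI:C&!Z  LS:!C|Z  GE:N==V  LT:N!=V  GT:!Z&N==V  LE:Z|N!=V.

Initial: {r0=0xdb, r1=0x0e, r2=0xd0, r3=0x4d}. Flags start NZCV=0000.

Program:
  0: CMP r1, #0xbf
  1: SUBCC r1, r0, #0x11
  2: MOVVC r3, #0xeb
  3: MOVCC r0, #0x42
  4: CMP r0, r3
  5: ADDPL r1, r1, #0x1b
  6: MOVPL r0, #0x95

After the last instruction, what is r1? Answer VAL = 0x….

[0] flags=0000 → (cmp)
[1] flags=0000 CC?T → r1=0xca
[2] flags=0000 VC?T → r3=0xeb
[3] flags=0000 CC?T → r0=0x42
[4] flags=0000 → (cmp)
[5] flags=0000 PL?T → r1=0xe5
[6] flags=0000 PL?T → r0=0x95

VAL = 0xe5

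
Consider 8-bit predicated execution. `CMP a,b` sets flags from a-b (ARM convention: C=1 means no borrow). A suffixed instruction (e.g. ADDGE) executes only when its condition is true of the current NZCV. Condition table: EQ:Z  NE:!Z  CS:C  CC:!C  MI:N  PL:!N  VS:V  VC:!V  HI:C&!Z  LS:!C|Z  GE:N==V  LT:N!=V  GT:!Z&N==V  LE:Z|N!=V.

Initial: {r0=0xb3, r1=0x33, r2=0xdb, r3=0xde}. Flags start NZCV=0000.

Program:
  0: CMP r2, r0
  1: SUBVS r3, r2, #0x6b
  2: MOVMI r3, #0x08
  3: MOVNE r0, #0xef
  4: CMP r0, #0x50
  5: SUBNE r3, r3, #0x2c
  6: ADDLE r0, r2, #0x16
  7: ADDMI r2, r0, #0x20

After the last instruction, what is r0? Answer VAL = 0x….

VAL = 0xf1

0: ✓ CMP  NZCV=0010
1: · SUBVS
2: · MOVMI
3: ✓ MOVNE  r0←0xef
4: ✓ CMP  NZCV=1010
5: ✓ SUBNE  r3←0xb2
6: ✓ ADDLE  r0←0xf1
7: ✓ ADDMI  r2←0x11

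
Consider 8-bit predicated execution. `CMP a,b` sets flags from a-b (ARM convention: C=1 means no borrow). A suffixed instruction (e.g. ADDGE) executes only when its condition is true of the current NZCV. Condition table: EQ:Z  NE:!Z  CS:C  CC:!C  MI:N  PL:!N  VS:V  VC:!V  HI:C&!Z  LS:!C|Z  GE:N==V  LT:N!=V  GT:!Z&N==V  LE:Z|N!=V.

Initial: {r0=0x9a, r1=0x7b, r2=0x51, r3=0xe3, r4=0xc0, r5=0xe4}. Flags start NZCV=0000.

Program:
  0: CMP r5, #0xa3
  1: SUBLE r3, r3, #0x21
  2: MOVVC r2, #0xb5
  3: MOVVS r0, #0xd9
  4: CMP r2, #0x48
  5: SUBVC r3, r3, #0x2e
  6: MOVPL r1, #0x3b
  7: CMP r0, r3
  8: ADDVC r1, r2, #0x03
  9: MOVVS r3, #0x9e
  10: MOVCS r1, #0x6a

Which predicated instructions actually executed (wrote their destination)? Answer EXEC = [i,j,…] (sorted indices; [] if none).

EXEC = [2,6,8]

[0] flags=0010 → (cmp)
[1] flags=0010 LE?F → skip
[2] flags=0010 VC?T → r2=0xb5
[3] flags=0010 VS?F → skip
[4] flags=0011 → (cmp)
[5] flags=0011 VC?F → skip
[6] flags=0011 PL?T → r1=0x3b
[7] flags=1000 → (cmp)
[8] flags=1000 VC?T → r1=0xb8
[9] flags=1000 VS?F → skip
[10] flags=1000 CS?F → skip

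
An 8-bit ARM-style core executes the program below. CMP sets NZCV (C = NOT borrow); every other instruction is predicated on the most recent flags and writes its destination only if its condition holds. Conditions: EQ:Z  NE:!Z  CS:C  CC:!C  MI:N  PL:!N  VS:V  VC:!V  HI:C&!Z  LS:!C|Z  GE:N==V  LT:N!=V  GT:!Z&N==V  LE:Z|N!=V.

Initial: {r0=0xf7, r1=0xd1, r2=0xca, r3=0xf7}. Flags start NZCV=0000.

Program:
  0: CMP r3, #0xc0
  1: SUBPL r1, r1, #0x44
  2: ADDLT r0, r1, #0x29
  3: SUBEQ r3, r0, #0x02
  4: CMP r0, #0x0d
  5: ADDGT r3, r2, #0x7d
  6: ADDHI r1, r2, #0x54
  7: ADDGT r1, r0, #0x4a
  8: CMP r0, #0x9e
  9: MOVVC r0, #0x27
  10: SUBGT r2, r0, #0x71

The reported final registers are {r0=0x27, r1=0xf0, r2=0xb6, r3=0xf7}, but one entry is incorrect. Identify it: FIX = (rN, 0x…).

[0] flags=0010 → (cmp)
[1] flags=0010 PL?T → r1=0x8d
[2] flags=0010 LT?F → skip
[3] flags=0010 EQ?F → skip
[4] flags=1010 → (cmp)
[5] flags=1010 GT?F → skip
[6] flags=1010 HI?T → r1=0x1e
[7] flags=1010 GT?F → skip
[8] flags=0010 → (cmp)
[9] flags=0010 VC?T → r0=0x27
[10] flags=0010 GT?T → r2=0xb6

FIX = (r1, 0x1e)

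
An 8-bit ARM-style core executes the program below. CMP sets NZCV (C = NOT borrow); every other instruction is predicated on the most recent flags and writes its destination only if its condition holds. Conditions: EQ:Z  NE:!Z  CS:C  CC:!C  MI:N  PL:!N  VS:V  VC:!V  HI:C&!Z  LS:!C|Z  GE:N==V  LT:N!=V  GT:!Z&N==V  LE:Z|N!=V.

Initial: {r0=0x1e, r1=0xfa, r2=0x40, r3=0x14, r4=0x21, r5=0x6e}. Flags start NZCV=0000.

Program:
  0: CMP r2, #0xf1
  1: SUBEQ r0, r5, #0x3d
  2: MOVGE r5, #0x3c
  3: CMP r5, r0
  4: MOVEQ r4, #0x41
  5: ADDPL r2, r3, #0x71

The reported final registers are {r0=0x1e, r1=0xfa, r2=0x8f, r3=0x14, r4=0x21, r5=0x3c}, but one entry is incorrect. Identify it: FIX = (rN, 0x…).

FIX = (r2, 0x85)

[0] flags=0000 → (cmp)
[1] flags=0000 EQ?F → skip
[2] flags=0000 GE?T → r5=0x3c
[3] flags=0010 → (cmp)
[4] flags=0010 EQ?F → skip
[5] flags=0010 PL?T → r2=0x85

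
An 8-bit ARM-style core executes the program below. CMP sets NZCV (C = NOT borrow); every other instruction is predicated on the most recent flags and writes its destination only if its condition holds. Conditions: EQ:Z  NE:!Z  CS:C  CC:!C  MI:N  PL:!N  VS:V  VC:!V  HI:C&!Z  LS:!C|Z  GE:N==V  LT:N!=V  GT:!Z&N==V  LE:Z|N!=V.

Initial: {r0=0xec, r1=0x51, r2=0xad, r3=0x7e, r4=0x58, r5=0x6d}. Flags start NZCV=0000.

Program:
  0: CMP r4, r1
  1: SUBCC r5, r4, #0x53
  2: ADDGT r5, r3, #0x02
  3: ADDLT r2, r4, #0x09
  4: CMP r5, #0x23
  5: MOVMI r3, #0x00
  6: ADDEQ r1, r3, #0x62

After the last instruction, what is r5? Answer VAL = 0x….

VAL = 0x80

0: ✓ CMP  NZCV=0010
1: · SUBCC
2: ✓ ADDGT  r5←0x80
3: · ADDLT
4: ✓ CMP  NZCV=0011
5: · MOVMI
6: · ADDEQ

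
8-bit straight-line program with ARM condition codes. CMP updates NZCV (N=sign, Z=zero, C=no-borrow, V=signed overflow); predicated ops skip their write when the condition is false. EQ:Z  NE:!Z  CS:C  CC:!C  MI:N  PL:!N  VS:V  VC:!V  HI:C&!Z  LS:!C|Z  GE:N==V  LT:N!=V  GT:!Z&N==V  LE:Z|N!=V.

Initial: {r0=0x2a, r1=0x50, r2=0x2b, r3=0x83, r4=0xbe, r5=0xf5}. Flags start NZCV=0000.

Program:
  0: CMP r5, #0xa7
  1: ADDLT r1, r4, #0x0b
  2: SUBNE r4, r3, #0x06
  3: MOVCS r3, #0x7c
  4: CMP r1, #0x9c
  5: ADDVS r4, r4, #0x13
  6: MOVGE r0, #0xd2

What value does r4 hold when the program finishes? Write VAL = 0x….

VAL = 0x90

0: ✓ CMP  NZCV=0010
1: · ADDLT
2: ✓ SUBNE  r4←0x7d
3: ✓ MOVCS  r3←0x7c
4: ✓ CMP  NZCV=1001
5: ✓ ADDVS  r4←0x90
6: ✓ MOVGE  r0←0xd2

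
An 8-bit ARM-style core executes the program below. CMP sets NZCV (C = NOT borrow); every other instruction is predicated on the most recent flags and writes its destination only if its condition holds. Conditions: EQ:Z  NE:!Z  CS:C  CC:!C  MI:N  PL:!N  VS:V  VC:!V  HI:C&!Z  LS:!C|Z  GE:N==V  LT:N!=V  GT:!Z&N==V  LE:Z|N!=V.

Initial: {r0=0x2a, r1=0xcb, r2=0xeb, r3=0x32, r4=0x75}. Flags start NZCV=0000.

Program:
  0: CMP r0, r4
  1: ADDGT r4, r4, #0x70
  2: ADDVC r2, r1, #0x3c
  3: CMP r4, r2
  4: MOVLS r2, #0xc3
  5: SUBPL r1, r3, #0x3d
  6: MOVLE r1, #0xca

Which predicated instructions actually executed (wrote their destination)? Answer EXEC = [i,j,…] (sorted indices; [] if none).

EXEC = [2,5]

0: ✓ CMP  NZCV=1000
1: · ADDGT
2: ✓ ADDVC  r2←0x07
3: ✓ CMP  NZCV=0010
4: · MOVLS
5: ✓ SUBPL  r1←0xf5
6: · MOVLE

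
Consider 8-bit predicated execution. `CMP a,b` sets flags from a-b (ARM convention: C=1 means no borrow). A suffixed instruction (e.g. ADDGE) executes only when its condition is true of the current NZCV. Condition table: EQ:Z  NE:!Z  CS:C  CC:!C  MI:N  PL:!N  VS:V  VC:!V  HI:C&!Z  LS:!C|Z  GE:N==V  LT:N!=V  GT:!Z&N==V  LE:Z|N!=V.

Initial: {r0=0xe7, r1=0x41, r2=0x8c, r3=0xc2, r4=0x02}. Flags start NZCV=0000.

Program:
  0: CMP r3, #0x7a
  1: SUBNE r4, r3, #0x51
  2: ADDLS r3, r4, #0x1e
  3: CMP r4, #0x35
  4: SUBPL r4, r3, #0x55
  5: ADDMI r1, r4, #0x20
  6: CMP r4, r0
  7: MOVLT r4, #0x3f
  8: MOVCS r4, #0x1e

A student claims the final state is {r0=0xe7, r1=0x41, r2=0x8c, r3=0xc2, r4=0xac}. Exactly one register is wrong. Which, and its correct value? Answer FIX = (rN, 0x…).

FIX = (r4, 0x6d)

0: ✓ CMP  NZCV=0011
1: ✓ SUBNE  r4←0x71
2: · ADDLS
3: ✓ CMP  NZCV=0010
4: ✓ SUBPL  r4←0x6d
5: · ADDMI
6: ✓ CMP  NZCV=1001
7: · MOVLT
8: · MOVCS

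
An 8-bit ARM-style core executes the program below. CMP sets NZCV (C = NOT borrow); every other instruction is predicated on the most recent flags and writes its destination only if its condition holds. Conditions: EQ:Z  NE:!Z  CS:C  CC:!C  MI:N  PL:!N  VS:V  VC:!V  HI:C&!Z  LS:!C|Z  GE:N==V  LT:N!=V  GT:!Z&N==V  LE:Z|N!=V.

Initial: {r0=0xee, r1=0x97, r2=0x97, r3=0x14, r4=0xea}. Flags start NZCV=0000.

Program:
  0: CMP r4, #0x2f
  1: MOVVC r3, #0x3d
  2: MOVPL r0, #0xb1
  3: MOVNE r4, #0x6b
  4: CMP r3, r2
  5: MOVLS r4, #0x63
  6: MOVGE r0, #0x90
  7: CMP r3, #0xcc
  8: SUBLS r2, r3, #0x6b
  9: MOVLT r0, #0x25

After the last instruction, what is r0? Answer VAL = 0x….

VAL = 0x90

0: ✓ CMP  NZCV=1010
1: ✓ MOVVC  r3←0x3d
2: · MOVPL
3: ✓ MOVNE  r4←0x6b
4: ✓ CMP  NZCV=1001
5: ✓ MOVLS  r4←0x63
6: ✓ MOVGE  r0←0x90
7: ✓ CMP  NZCV=0000
8: ✓ SUBLS  r2←0xd2
9: · MOVLT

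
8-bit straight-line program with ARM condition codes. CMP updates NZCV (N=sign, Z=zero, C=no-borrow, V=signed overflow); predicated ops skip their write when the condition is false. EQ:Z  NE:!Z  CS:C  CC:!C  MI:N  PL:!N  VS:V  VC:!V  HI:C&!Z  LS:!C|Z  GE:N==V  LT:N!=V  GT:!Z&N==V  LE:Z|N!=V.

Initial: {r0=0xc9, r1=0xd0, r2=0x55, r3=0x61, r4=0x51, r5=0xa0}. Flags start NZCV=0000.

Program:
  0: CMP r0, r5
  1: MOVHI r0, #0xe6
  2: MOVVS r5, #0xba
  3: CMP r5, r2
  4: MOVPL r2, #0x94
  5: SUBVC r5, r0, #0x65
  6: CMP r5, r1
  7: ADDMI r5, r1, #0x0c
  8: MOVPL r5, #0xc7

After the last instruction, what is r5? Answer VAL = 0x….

VAL = 0xdc

0: ✓ CMP  NZCV=0010
1: ✓ MOVHI  r0←0xe6
2: · MOVVS
3: ✓ CMP  NZCV=0011
4: ✓ MOVPL  r2←0x94
5: · SUBVC
6: ✓ CMP  NZCV=1000
7: ✓ ADDMI  r5←0xdc
8: · MOVPL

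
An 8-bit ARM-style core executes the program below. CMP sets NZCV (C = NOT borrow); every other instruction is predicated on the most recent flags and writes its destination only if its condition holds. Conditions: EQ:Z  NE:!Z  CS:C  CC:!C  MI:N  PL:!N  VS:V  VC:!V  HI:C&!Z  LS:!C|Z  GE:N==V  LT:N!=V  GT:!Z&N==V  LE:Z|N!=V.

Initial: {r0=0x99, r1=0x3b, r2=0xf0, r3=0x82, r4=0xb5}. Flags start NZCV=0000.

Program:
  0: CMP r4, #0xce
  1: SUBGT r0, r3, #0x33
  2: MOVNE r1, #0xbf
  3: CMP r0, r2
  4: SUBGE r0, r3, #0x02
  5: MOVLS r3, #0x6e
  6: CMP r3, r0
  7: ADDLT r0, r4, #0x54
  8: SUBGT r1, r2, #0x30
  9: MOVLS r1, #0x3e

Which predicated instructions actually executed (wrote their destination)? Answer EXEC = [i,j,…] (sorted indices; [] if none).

[0] flags=1000 → (cmp)
[1] flags=1000 GT?F → skip
[2] flags=1000 NE?T → r1=0xbf
[3] flags=1000 → (cmp)
[4] flags=1000 GE?F → skip
[5] flags=1000 LS?T → r3=0x6e
[6] flags=1001 → (cmp)
[7] flags=1001 LT?F → skip
[8] flags=1001 GT?T → r1=0xc0
[9] flags=1001 LS?T → r1=0x3e

EXEC = [2,5,8,9]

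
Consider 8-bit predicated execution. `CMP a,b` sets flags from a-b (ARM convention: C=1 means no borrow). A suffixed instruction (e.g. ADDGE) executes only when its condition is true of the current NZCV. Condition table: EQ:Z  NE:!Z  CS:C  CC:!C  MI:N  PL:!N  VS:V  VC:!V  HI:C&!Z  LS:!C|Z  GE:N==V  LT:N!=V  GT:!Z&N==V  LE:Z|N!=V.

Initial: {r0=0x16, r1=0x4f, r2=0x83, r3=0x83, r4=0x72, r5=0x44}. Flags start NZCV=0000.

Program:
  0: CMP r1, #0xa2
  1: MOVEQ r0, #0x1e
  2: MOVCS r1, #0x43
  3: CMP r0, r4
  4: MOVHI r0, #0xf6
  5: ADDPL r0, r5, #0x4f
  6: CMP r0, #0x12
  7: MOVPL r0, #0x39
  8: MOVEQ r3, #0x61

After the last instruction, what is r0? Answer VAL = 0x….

0: ✓ CMP  NZCV=1001
1: · MOVEQ
2: · MOVCS
3: ✓ CMP  NZCV=1000
4: · MOVHI
5: · ADDPL
6: ✓ CMP  NZCV=0010
7: ✓ MOVPL  r0←0x39
8: · MOVEQ

VAL = 0x39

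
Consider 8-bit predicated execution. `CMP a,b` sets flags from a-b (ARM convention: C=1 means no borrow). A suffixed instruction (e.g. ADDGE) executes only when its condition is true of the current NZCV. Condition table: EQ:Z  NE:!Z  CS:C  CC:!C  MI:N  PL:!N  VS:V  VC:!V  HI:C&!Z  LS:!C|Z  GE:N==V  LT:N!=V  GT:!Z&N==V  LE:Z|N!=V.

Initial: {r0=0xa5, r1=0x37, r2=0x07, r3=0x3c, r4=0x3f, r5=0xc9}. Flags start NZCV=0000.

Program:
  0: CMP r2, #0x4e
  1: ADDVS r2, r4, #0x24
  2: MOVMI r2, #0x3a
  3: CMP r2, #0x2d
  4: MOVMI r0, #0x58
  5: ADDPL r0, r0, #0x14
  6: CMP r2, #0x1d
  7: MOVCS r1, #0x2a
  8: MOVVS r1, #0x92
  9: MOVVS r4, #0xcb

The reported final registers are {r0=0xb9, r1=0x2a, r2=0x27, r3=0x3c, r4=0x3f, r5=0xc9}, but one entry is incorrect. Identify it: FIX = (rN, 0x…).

FIX = (r2, 0x3a)

[0] flags=1000 → (cmp)
[1] flags=1000 VS?F → skip
[2] flags=1000 MI?T → r2=0x3a
[3] flags=0010 → (cmp)
[4] flags=0010 MI?F → skip
[5] flags=0010 PL?T → r0=0xb9
[6] flags=0010 → (cmp)
[7] flags=0010 CS?T → r1=0x2a
[8] flags=0010 VS?F → skip
[9] flags=0010 VS?F → skip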